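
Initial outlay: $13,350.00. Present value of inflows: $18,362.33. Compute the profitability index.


Formula: PI = PV(cash flows) / initial investment
Substituting: PI = $18,362.33 / $13,350.00
PI = 1.3755

1.3755


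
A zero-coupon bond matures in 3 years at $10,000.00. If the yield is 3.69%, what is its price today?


Formula: Price = FV / (1 + r)^n
Substituting: Price = $10,000.00 / (1 + 0.0369)^3
Discount factor: (1.0369)^3 = 1.114835
Price = $10,000.00 / 1.114835 = $8,969.94

$8,969.94


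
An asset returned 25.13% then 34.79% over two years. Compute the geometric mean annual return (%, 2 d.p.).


Formula: Geometric mean = ((1+r1)*(1+r2))^(1/2) - 1
Product: (1 + 0.2513) * (1 + 0.3479) = 1.2513 * 1.3479 = 1.686627
Square root: 1.686627^0.5 = 1.298702
Geometric mean = 1.298702 - 1 = 0.298702
As percentage: 29.87%

29.87%


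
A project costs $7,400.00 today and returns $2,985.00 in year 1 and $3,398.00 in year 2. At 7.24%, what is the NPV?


Formula: NPV = C0 + C1/(1+r) + C2/(1+r)^2
Discount C1: $2,985.00 / (1 + 0.0724) = $2,783.48
Discount C2: $3,398.00 / (1 + 0.0724)^2 = $2,954.68
NPV = -$7,400.00 + $2,783.48 + $2,954.68 = -$1,661.85

-$1,661.85


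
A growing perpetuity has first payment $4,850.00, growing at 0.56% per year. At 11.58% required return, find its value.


Formula: PV = C / (r - g)
Spread: r - g = 0.1158 - 0.0056 = 0.1102
Substituting: PV = $4,850.00 / 0.1102
PV = $44,010.89

$44,010.89


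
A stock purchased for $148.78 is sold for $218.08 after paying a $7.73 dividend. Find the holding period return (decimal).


Formula: HPR = (P1 - P0 + D) / P0
Gain: $218.08 - $148.78 + $7.73 = $77.03
HPR = $77.03 / $148.78 = 0.5177

0.5177


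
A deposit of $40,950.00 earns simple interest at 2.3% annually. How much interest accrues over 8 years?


Formula: I = P * r * t
Substituting: I = $40,950.00 * 0.023 * 8
Step: I = $40,950.00 * 0.184
I = $7,534.80

$7,534.80


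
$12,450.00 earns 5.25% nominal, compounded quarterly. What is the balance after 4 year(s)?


Formula: FV = P * (1 + r/m)^(m*t)
Period rate: r/m = 0.0525 / 4 = 0.013125
Total periods: m*t = 4 * 4 = 16
Growth factor: (1 + 0.013125)^16 = 1.231994
FV = $12,450.00 * 1.231994 = $15,338.32

$15,338.32


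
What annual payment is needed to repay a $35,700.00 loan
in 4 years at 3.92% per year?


Formula: PMT = PV * r / (1 - (1+r)^(-n))
Denominator: 1 - (1 + 0.0392)^(-4) = 0.142561
Numerator: $35,700.00 * 0.0392 = 1399.44
PMT = 1399.44 / 0.142561 = $9,816.46

$9,816.46


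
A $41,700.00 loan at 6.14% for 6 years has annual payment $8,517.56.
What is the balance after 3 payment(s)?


Formula: Balance = PV*(1+r)^k - PMT*((1+r)^k - 1)/r
Growth: (1 + 0.0614)^3 = 1.195741
Accumulated factor: ((1+r)^k - 1)/r = 3.18797
Balance = $41,700.00 * 1.195741 - $8,517.56 * 3.18797
Balance = $22,708.69

$22,708.69


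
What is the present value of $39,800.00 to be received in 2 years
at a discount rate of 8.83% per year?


Formula: PV = FV / (1 + r)^n
Substituting: PV = $39,800.00 / (1 + 0.0883)^2
Discount factor: (1.0883)^2 = 1.184397
PV = $39,800.00 / 1.184397 = $33,603.60

$33,603.60


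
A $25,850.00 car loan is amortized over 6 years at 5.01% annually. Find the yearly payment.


Formula: PMT = PV * r / (1 - (1+r)^(-n))
Denominator: 1 - (1 + 0.0501)^(-6) = 0.254211
Numerator: $25,850.00 * 0.0501 = 1295.085
PMT = 1295.085 / 0.254211 = $5,094.53

$5,094.53


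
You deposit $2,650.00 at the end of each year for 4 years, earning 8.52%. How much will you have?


Formula: FV = PMT * ((1+r)^n - 1) / r
Growth factor: (1 + 0.0852)^4 = 1.386881
Numerator: 1.386881 - 1 = 0.386881
FV = $2,650.00 * 0.386881 / 0.0852 = $12,033.26

$12,033.26


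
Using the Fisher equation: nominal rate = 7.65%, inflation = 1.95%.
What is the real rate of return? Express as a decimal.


Formula: (1 + r_real) = (1 + r_nom) / (1 + inflation)
Substituting: (1 + r_real) = 1.0765 / 1.0195
(1 + r_real) = 1.05591
r_real = 1.05591 - 1 = 0.05591

0.05591


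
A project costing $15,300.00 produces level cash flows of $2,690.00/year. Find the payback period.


Formula: Payback = investment / annual cash flow
Substituting: Payback = $15,300.00 / $2,690.00
Payback = 5.6877 years

5.6877 years


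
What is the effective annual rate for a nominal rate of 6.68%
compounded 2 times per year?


Formula: EAR = (1 + r/m)^m - 1
Period rate: r/m = 0.0668 / 2 = 0.0334
Compounding: (1 + 0.0334)^2 = 1.067916
EAR = 1.067916 - 1 = 0.067916

0.067916


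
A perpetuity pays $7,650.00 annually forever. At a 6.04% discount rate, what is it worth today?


Formula: PV = C / r
Substituting: PV = $7,650.00 / 0.0604
PV = $126,655.63

$126,655.63


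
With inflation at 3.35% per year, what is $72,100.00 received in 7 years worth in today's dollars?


Formula: Real value = nominal / (1 + inflation)^years
Price level: (1 + 0.0335)^7 = 1.259428
Real value = $72,100.00 / 1.259428 = $57,248.21

$57,248.21


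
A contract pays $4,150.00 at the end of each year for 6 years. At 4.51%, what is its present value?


Formula: PV = PMT * (1 - (1+r)^(-n)) / r
Discount factor: (1 + 0.0451)^(-6) = 0.767455
Bracket: 1 - 0.767455 = 0.232545
PV = $4,150.00 * 0.232545 / 0.0451 = $21,398.27

$21,398.27


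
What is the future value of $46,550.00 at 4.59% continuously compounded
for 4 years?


Formula: FV = P * e^(r*t)
Exponent: r*t = 0.0459 * 4 = 0.1836
e^(0.1836) = 1.201535
FV = $46,550.00 * 1.201535 = $55,931.46

$55,931.46


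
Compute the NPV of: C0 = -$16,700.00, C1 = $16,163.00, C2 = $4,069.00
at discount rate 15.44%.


Formula: NPV = C0 + C1/(1+r) + C2/(1+r)^2
Discount C1: $16,163.00 / (1 + 0.1544) = $14,001.21
Discount C2: $4,069.00 / (1 + 0.1544)^2 = $3,053.34
NPV = -$16,700.00 + $14,001.21 + $3,053.34 = $354.55

$354.55


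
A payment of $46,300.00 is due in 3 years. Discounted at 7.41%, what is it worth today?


Formula: PV = FV / (1 + r)^n
Substituting: PV = $46,300.00 / (1 + 0.0741)^3
Discount factor: (1.0741)^3 = 1.239179
PV = $46,300.00 / 1.239179 = $37,363.44

$37,363.44


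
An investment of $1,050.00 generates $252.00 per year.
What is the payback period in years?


Formula: Payback = investment / annual cash flow
Substituting: Payback = $1,050.00 / $252.00
Payback = 4.1667 years

4.1667 years


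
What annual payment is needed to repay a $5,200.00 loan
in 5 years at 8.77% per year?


Formula: PMT = PV * r / (1 - (1+r)^(-n))
Denominator: 1 - (1 + 0.0877)^(-5) = 0.343168
Numerator: $5,200.00 * 0.0877 = 456.04
PMT = 456.04 / 0.343168 = $1,328.91

$1,328.91


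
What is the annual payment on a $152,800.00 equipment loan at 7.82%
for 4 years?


Formula: PMT = PV * r / (1 - (1+r)^(-n))
Denominator: 1 - (1 + 0.0782)^(-4) = 0.260049
Numerator: $152,800.00 * 0.0782 = 11948.96
PMT = 11948.96 / 0.260049 = $45,948.80

$45,948.80


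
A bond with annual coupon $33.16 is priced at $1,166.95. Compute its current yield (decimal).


Formula: Current yield = annual coupon / price
Substituting: CY = $33.16 / $1,166.95
CY = 0.028416

0.028416


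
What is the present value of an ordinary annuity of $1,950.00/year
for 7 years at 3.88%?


Formula: PV = PMT * (1 - (1+r)^(-n)) / r
Discount factor: (1 + 0.0388)^(-7) = 0.766084
Bracket: 1 - 0.766084 = 0.233916
PV = $1,950.00 * 0.233916 / 0.0388 = $11,756.09

$11,756.09


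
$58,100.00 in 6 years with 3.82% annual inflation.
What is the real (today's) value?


Formula: Real value = nominal / (1 + inflation)^years
Price level: (1 + 0.0382)^6 = 1.252236
Real value = $58,100.00 / 1.252236 = $46,397.01

$46,397.01


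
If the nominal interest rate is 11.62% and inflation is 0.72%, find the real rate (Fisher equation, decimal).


Formula: (1 + r_real) = (1 + r_nom) / (1 + inflation)
Substituting: (1 + r_real) = 1.1162 / 1.0072
(1 + r_real) = 1.108221
r_real = 1.108221 - 1 = 0.108221

0.108221


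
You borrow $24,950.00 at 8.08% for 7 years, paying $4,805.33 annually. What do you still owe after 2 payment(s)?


Formula: Balance = PV*(1+r)^k - PMT*((1+r)^k - 1)/r
Growth: (1 + 0.0808)^2 = 1.168129
Accumulated factor: ((1+r)^k - 1)/r = 2.0808
Balance = $24,950.00 * 1.168129 - $4,805.33 * 2.0808
Balance = $19,145.88

$19,145.88


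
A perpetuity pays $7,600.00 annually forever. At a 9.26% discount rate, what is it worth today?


Formula: PV = C / r
Substituting: PV = $7,600.00 / 0.0926
PV = $82,073.43

$82,073.43


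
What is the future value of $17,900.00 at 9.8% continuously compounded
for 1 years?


Formula: FV = P * e^(r*t)
Exponent: r*t = 0.098 * 1 = 0.098
e^(0.098) = 1.102963
FV = $17,900.00 * 1.102963 = $19,743.03

$19,743.03


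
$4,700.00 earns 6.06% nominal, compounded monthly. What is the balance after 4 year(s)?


Formula: FV = P * (1 + r/m)^(m*t)
Period rate: r/m = 0.0606 / 12 = 0.00505
Total periods: m*t = 12 * 4 = 48
Growth factor: (1 + 0.00505)^48 = 1.273527
FV = $4,700.00 * 1.273527 = $5,985.58

$5,985.58


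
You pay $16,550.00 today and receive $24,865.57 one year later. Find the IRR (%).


Formula: IRR = C1/C0 - 1
Substituting: IRR = $24,865.57 / $16,550.00 - 1
Ratio: 1.502451 - 1 = 0.502451
IRR = 50.2451%

50.2451%


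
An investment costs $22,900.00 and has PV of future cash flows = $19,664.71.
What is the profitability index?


Formula: PI = PV(cash flows) / initial investment
Substituting: PI = $19,664.71 / $22,900.00
PI = 0.8587

0.8587


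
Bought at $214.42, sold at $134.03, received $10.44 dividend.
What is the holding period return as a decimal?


Formula: HPR = (P1 - P0 + D) / P0
Gain: $134.03 - $214.42 + $10.44 = -$69.95
HPR = -$69.95 / $214.42 = -0.3262

-0.3262


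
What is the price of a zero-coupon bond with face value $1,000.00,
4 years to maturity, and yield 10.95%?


Formula: Price = FV / (1 + r)^n
Substituting: Price = $1,000.00 / (1 + 0.1095)^4
Discount factor: (1.1095)^4 = 1.515337
Price = $1,000.00 / 1.515337 = $659.92

$659.92


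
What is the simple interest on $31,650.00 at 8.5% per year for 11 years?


Formula: I = P * r * t
Substituting: I = $31,650.00 * 0.085 * 11
Step: I = $31,650.00 * 0.935
I = $29,592.75

$29,592.75


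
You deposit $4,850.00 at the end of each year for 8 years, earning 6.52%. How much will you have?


Formula: FV = PMT * ((1+r)^n - 1) / r
Growth factor: (1 + 0.0652)^8 = 1.657484
Numerator: 1.657484 - 1 = 0.657484
FV = $4,850.00 * 0.657484 / 0.0652 = $48,907.91

$48,907.91


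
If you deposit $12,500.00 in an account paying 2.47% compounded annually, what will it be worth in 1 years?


Formula: FV = P * (1 + r)^n
Substituting: FV = $12,500.00 * (1 + 0.0247)^1
Growth factor: (1.0247)^1 = 1.0247
FV = $12,500.00 * 1.0247 = $12,808.75

$12,808.75


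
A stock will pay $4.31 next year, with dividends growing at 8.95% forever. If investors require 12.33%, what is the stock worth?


Formula: P = D1 / (r - g)
Spread: r - g = 0.1233 - 0.0895 = 0.0338
Substituting: P = $4.31 / 0.0338
P = $127.51

$127.51


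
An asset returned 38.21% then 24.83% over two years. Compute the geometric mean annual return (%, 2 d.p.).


Formula: Geometric mean = ((1+r1)*(1+r2))^(1/2) - 1
Product: (1 + 0.3821) * (1 + 0.2483) = 1.3821 * 1.2483 = 1.725275
Square root: 1.725275^0.5 = 1.313497
Geometric mean = 1.313497 - 1 = 0.313497
As percentage: 31.35%

31.35%


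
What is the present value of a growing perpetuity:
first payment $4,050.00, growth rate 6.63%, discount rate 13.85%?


Formula: PV = C / (r - g)
Spread: r - g = 0.1385 - 0.0663 = 0.0722
Substituting: PV = $4,050.00 / 0.0722
PV = $56,094.18

$56,094.18


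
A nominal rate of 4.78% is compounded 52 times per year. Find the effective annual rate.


Formula: EAR = (1 + r/m)^m - 1
Period rate: r/m = 0.0478 / 52 = 0.000919
Compounding: (1 + 0.000919)^52 = 1.048938
EAR = 1.048938 - 1 = 0.048938

0.048938


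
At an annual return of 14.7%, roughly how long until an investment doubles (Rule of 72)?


Formula: Years ≈ 72 / r
Substituting: Years ≈ 72 / 14.7
Years ≈ 4.9

4.9 years


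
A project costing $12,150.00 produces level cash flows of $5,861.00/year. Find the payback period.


Formula: Payback = investment / annual cash flow
Substituting: Payback = $12,150.00 / $5,861.00
Payback = 2.073 years

2.073 years


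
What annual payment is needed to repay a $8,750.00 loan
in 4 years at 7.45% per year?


Formula: PMT = PV * r / (1 - (1+r)^(-n))
Denominator: 1 - (1 + 0.0745)^(-4) = 0.249805
Numerator: $8,750.00 * 0.0745 = 651.875
PMT = 651.875 / 0.249805 = $2,609.54

$2,609.54


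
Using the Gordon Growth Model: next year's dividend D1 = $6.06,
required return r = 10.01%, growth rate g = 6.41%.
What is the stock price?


Formula: P = D1 / (r - g)
Spread: r - g = 0.1001 - 0.0641 = 0.036
Substituting: P = $6.06 / 0.036
P = $168.33

$168.33


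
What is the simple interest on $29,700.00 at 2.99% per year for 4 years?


Formula: I = P * r * t
Substituting: I = $29,700.00 * 0.0299 * 4
Step: I = $29,700.00 * 0.1196
I = $3,552.12

$3,552.12


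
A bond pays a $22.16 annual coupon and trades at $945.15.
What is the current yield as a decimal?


Formula: Current yield = annual coupon / price
Substituting: CY = $22.16 / $945.15
CY = 0.023446

0.023446


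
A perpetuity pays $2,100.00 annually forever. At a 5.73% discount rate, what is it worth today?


Formula: PV = C / r
Substituting: PV = $2,100.00 / 0.0573
PV = $36,649.21

$36,649.21


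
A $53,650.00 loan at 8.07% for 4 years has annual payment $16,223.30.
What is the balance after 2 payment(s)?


Formula: Balance = PV*(1+r)^k - PMT*((1+r)^k - 1)/r
Growth: (1 + 0.0807)^2 = 1.167912
Accumulated factor: ((1+r)^k - 1)/r = 2.0807
Balance = $53,650.00 * 1.167912 - $16,223.30 * 2.0807
Balance = $28,902.68

$28,902.68


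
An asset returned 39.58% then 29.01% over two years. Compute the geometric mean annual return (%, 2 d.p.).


Formula: Geometric mean = ((1+r1)*(1+r2))^(1/2) - 1
Product: (1 + 0.3958) * (1 + 0.2901) = 1.3958 * 1.2901 = 1.800722
Square root: 1.800722^0.5 = 1.34191
Geometric mean = 1.34191 - 1 = 0.34191
As percentage: 34.19%

34.19%


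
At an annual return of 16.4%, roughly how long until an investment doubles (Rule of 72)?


Formula: Years ≈ 72 / r
Substituting: Years ≈ 72 / 16.4
Years ≈ 4.4

4.4 years


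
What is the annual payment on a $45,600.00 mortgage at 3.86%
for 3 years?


Formula: PMT = PV * r / (1 - (1+r)^(-n))
Denominator: 1 - (1 + 0.0386)^(-3) = 0.107404
Numerator: $45,600.00 * 0.0386 = 1760.16
PMT = 1760.16 / 0.107404 = $16,388.25

$16,388.25


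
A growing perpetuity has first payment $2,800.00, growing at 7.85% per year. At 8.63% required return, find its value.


Formula: PV = C / (r - g)
Spread: r - g = 0.0863 - 0.0785 = 0.0078
Substituting: PV = $2,800.00 / 0.0078
PV = $358,974.36

$358,974.36


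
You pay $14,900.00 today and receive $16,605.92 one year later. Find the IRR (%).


Formula: IRR = C1/C0 - 1
Substituting: IRR = $16,605.92 / $14,900.00 - 1
Ratio: 1.114491 - 1 = 0.114491
IRR = 11.4491%

11.4491%


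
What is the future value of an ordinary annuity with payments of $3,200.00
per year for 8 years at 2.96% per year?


Formula: FV = PMT * ((1+r)^n - 1) / r
Growth factor: (1 + 0.0296)^8 = 1.26284
Numerator: 1.26284 - 1 = 0.26284
FV = $3,200.00 * 0.26284 / 0.0296 = $28,415.12

$28,415.12


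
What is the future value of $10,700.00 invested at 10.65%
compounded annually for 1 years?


Formula: FV = P * (1 + r)^n
Substituting: FV = $10,700.00 * (1 + 0.1065)^1
Growth factor: (1.1065)^1 = 1.1065
FV = $10,700.00 * 1.1065 = $11,839.55

$11,839.55


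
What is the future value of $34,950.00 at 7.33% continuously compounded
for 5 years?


Formula: FV = P * e^(r*t)
Exponent: r*t = 0.0733 * 5 = 0.3665
e^(0.3665) = 1.442676
FV = $34,950.00 * 1.442676 = $50,421.54

$50,421.54


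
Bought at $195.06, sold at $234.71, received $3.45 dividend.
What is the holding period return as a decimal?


Formula: HPR = (P1 - P0 + D) / P0
Gain: $234.71 - $195.06 + $3.45 = $43.10
HPR = $43.10 / $195.06 = 0.221

0.221


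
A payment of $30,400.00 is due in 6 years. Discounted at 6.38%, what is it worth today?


Formula: PV = FV / (1 + r)^n
Substituting: PV = $30,400.00 / (1 + 0.0638)^6
Discount factor: (1.0638)^6 = 1.449305
PV = $30,400.00 / 1.449305 = $20,975.56

$20,975.56


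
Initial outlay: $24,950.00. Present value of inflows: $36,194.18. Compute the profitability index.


Formula: PI = PV(cash flows) / initial investment
Substituting: PI = $36,194.18 / $24,950.00
PI = 1.4507

1.4507


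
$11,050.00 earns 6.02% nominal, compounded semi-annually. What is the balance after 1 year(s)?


Formula: FV = P * (1 + r/m)^(m*t)
Period rate: r/m = 0.0602 / 2 = 0.0301
Total periods: m*t = 2 * 1 = 2
Growth factor: (1 + 0.0301)^2 = 1.061106
FV = $11,050.00 * 1.061106 = $11,725.22

$11,725.22


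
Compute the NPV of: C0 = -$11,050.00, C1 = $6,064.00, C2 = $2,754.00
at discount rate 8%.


Formula: NPV = C0 + C1/(1+r) + C2/(1+r)^2
Discount C1: $6,064.00 / (1 + 0.08) = $5,614.81
Discount C2: $2,754.00 / (1 + 0.08)^2 = $2,361.11
NPV = -$11,050.00 + $5,614.81 + $2,361.11 = -$3,074.07

-$3,074.07


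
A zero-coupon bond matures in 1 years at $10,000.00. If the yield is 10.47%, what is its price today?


Formula: Price = FV / (1 + r)^n
Substituting: Price = $10,000.00 / (1 + 0.1047)^1
Discount factor: (1.1047)^1 = 1.1047
Price = $10,000.00 / 1.1047 = $9,052.23

$9,052.23


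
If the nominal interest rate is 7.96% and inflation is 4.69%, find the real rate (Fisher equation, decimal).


Formula: (1 + r_real) = (1 + r_nom) / (1 + inflation)
Substituting: (1 + r_real) = 1.0796 / 1.0469
(1 + r_real) = 1.031235
r_real = 1.031235 - 1 = 0.031235

0.031235


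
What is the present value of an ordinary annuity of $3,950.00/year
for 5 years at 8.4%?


Formula: PV = PMT * (1 - (1+r)^(-n)) / r
Discount factor: (1 + 0.084)^(-5) = 0.668119
Bracket: 1 - 0.668119 = 0.331881
PV = $3,950.00 * 0.331881 / 0.084 = $15,606.33

$15,606.33


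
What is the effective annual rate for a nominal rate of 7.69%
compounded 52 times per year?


Formula: EAR = (1 + r/m)^m - 1
Period rate: r/m = 0.0769 / 52 = 0.001479
Compounding: (1 + 0.001479)^52 = 1.079873
EAR = 1.079873 - 1 = 0.079873

0.079873


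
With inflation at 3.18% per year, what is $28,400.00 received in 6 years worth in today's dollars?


Formula: Real value = nominal / (1 + inflation)^years
Price level: (1 + 0.0318)^6 = 1.206627
Real value = $28,400.00 / 1.206627 = $23,536.68

$23,536.68


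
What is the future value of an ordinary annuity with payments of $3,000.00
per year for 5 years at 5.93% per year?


Formula: FV = PMT * ((1+r)^n - 1) / r
Growth factor: (1 + 0.0593)^5 = 1.333813
Numerator: 1.333813 - 1 = 0.333813
FV = $3,000.00 * 0.333813 / 0.0593 = $16,887.66

$16,887.66


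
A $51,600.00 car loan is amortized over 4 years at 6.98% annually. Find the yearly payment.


Formula: PMT = PV * r / (1 - (1+r)^(-n))
Denominator: 1 - (1 + 0.0698)^(-4) = 0.236534
Numerator: $51,600.00 * 0.0698 = 3601.68
PMT = 3601.68 / 0.236534 = $15,226.89

$15,226.89


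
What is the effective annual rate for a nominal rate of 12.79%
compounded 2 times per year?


Formula: EAR = (1 + r/m)^m - 1
Period rate: r/m = 0.1279 / 2 = 0.06395
Compounding: (1 + 0.06395)^2 = 1.13199
EAR = 1.13199 - 1 = 0.13199

0.13199


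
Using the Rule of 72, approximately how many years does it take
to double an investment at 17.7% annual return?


Formula: Years ≈ 72 / r
Substituting: Years ≈ 72 / 17.7
Years ≈ 4.1

4.1 years


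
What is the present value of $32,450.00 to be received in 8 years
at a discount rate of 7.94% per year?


Formula: PV = FV / (1 + r)^n
Substituting: PV = $32,450.00 / (1 + 0.0794)^8
Discount factor: (1.0794)^8 = 1.84272
PV = $32,450.00 / 1.84272 = $17,609.84

$17,609.84


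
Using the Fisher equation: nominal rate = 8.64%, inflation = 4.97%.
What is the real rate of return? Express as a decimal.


Formula: (1 + r_real) = (1 + r_nom) / (1 + inflation)
Substituting: (1 + r_real) = 1.0864 / 1.0497
(1 + r_real) = 1.034962
r_real = 1.034962 - 1 = 0.034962

0.034962


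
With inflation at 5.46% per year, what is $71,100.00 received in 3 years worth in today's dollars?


Formula: Real value = nominal / (1 + inflation)^years
Price level: (1 + 0.0546)^3 = 1.172906
Real value = $71,100.00 / 1.172906 = $60,618.66

$60,618.66


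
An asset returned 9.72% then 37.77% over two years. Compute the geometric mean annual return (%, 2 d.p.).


Formula: Geometric mean = ((1+r1)*(1+r2))^(1/2) - 1
Product: (1 + 0.0972) * (1 + 0.3777) = 1.0972 * 1.3777 = 1.511612
Square root: 1.511612^0.5 = 1.229476
Geometric mean = 1.229476 - 1 = 0.229476
As percentage: 22.95%

22.95%


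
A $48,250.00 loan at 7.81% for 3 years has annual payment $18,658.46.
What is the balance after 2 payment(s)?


Formula: Balance = PV*(1+r)^k - PMT*((1+r)^k - 1)/r
Growth: (1 + 0.0781)^2 = 1.1623
Accumulated factor: ((1+r)^k - 1)/r = 2.0781
Balance = $48,250.00 * 1.1623 - $18,658.46 * 2.0781
Balance = $17,306.81

$17,306.81


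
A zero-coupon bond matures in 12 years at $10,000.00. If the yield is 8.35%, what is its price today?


Formula: Price = FV / (1 + r)^n
Substituting: Price = $10,000.00 / (1 + 0.0835)^12
Discount factor: (1.0835)^12 = 2.617863
Price = $10,000.00 / 2.617863 = $3,819.91

$3,819.91


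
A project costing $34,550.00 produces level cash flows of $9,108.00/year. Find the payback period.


Formula: Payback = investment / annual cash flow
Substituting: Payback = $34,550.00 / $9,108.00
Payback = 3.7934 years

3.7934 years


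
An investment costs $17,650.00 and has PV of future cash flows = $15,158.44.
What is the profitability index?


Formula: PI = PV(cash flows) / initial investment
Substituting: PI = $15,158.44 / $17,650.00
PI = 0.8588

0.8588


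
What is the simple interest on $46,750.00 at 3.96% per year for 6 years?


Formula: I = P * r * t
Substituting: I = $46,750.00 * 0.0396 * 6
Step: I = $46,750.00 * 0.2376
I = $11,107.80

$11,107.80


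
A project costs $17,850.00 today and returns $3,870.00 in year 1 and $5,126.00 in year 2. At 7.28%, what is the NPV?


Formula: NPV = C0 + C1/(1+r) + C2/(1+r)^2
Discount C1: $3,870.00 / (1 + 0.0728) = $3,607.38
Discount C2: $5,126.00 / (1 + 0.0728)^2 = $4,453.91
NPV = -$17,850.00 + $3,607.38 + $4,453.91 = -$9,788.71

-$9,788.71


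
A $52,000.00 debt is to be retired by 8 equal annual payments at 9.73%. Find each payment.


Formula: PMT = PV * r / (1 - (1+r)^(-n))
Denominator: 1 - (1 + 0.0973)^(-8) = 0.52423
Numerator: $52,000.00 * 0.0973 = 5059.6
PMT = 5059.6 / 0.52423 = $9,651.49

$9,651.49


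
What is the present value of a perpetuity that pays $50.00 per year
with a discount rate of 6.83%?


Formula: PV = C / r
Substituting: PV = $50.00 / 0.0683
PV = $732.06

$732.06


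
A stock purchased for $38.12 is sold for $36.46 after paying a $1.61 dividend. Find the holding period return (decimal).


Formula: HPR = (P1 - P0 + D) / P0
Gain: $36.46 - $38.12 + $1.61 = -$0.05
HPR = -$0.05 / $38.12 = -0.0013

-0.0013


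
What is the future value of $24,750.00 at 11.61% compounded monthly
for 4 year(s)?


Formula: FV = P * (1 + r/m)^(m*t)
Period rate: r/m = 0.1161 / 12 = 0.009675
Total periods: m*t = 12 * 4 = 48
Growth factor: (1 + 0.009675)^48 = 1.587512
FV = $24,750.00 * 1.587512 = $39,290.92

$39,290.92


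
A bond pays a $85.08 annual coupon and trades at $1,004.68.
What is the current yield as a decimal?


Formula: Current yield = annual coupon / price
Substituting: CY = $85.08 / $1,004.68
CY = 0.084684

0.084684


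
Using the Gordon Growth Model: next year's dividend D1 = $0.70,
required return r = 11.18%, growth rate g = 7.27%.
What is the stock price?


Formula: P = D1 / (r - g)
Spread: r - g = 0.1118 - 0.0727 = 0.0391
Substituting: P = $0.70 / 0.0391
P = $17.90

$17.90


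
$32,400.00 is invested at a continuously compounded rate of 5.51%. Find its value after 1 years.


Formula: FV = P * e^(r*t)
Exponent: r*t = 0.0551 * 1 = 0.0551
e^(0.0551) = 1.056646
FV = $32,400.00 * 1.056646 = $34,235.34

$34,235.34


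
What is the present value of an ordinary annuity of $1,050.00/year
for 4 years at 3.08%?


Formula: PV = PMT * (1 - (1+r)^(-n)) / r
Discount factor: (1 + 0.0308)^(-4) = 0.885732
Bracket: 1 - 0.885732 = 0.114268
PV = $1,050.00 * 0.114268 / 0.0308 = $3,895.50

$3,895.50


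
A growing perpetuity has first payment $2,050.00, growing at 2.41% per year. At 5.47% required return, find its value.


Formula: PV = C / (r - g)
Spread: r - g = 0.0547 - 0.0241 = 0.0306
Substituting: PV = $2,050.00 / 0.0306
PV = $66,993.46

$66,993.46


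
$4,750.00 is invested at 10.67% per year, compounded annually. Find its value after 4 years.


Formula: FV = P * (1 + r)^n
Substituting: FV = $4,750.00 * (1 + 0.1067)^4
Growth factor: (1.1067)^4 = 1.500098
FV = $4,750.00 * 1.500098 = $7,125.47

$7,125.47


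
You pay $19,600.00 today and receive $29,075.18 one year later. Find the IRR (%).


Formula: IRR = C1/C0 - 1
Substituting: IRR = $29,075.18 / $19,600.00 - 1
Ratio: 1.483428 - 1 = 0.483428
IRR = 48.3428%

48.3428%


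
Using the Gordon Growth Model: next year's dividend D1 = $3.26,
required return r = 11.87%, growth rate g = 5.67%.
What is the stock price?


Formula: P = D1 / (r - g)
Spread: r - g = 0.1187 - 0.0567 = 0.062
Substituting: P = $3.26 / 0.062
P = $52.58

$52.58


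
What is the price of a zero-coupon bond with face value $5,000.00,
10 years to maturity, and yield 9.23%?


Formula: Price = FV / (1 + r)^n
Substituting: Price = $5,000.00 / (1 + 0.0923)^10
Discount factor: (1.0923)^10 = 2.417794
Price = $5,000.00 / 2.417794 = $2,068.00

$2,068.00


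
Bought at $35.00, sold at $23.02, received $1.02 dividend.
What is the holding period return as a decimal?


Formula: HPR = (P1 - P0 + D) / P0
Gain: $23.02 - $35.00 + $1.02 = -$10.96
HPR = -$10.96 / $35.00 = -0.3131

-0.3131


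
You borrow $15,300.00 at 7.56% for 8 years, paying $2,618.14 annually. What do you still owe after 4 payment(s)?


Formula: Balance = PV*(1+r)^k - PMT*((1+r)^k - 1)/r
Growth: (1 + 0.0756)^4 = 1.338453
Accumulated factor: ((1+r)^k - 1)/r = 4.476894
Balance = $15,300.00 * 1.338453 - $2,618.14 * 4.476894
Balance = $8,757.20

$8,757.20


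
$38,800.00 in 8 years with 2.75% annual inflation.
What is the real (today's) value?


Formula: Real value = nominal / (1 + inflation)^years
Price level: (1 + 0.0275)^8 = 1.242381
Real value = $38,800.00 / 1.242381 = $31,230.37

$31,230.37


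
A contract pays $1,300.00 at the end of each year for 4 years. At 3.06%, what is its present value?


Formula: PV = PMT * (1 - (1+r)^(-n)) / r
Discount factor: (1 + 0.0306)^(-4) = 0.88642
Bracket: 1 - 0.88642 = 0.11358
PV = $1,300.00 * 0.11358 / 0.0306 = $4,825.30

$4,825.30


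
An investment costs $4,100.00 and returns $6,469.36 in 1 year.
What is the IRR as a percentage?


Formula: IRR = C1/C0 - 1
Substituting: IRR = $6,469.36 / $4,100.00 - 1
Ratio: 1.577893 - 1 = 0.577893
IRR = 57.7893%

57.7893%


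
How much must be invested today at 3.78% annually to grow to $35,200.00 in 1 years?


Formula: PV = FV / (1 + r)^n
Substituting: PV = $35,200.00 / (1 + 0.0378)^1
Discount factor: (1.0378)^1 = 1.0378
PV = $35,200.00 / 1.0378 = $33,917.90

$33,917.90


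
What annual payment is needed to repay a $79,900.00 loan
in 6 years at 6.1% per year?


Formula: PMT = PV * r / (1 - (1+r)^(-n))
Denominator: 1 - (1 + 0.061)^(-6) = 0.299017
Numerator: $79,900.00 * 0.061 = 4873.9
PMT = 4873.9 / 0.299017 = $16,299.76

$16,299.76


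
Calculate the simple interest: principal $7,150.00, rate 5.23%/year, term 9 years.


Formula: I = P * r * t
Substituting: I = $7,150.00 * 0.0523 * 9
Step: I = $7,150.00 * 0.4707
I = $3,365.51

$3,365.51


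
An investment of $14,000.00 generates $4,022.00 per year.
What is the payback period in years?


Formula: Payback = investment / annual cash flow
Substituting: Payback = $14,000.00 / $4,022.00
Payback = 3.4809 years

3.4809 years


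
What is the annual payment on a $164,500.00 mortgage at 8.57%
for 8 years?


Formula: PMT = PV * r / (1 - (1+r)^(-n))
Denominator: 1 - (1 + 0.0857)^(-8) = 0.48201
Numerator: $164,500.00 * 0.0857 = 14097.65
PMT = 14097.65 / 0.48201 = $29,247.62

$29,247.62


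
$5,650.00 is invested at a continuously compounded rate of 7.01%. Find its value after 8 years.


Formula: FV = P * e^(r*t)
Exponent: r*t = 0.0701 * 8 = 0.5608
e^(0.5608) = 1.752074
FV = $5,650.00 * 1.752074 = $9,899.22

$9,899.22


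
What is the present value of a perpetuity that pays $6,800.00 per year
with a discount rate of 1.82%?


Formula: PV = C / r
Substituting: PV = $6,800.00 / 0.0182
PV = $373,626.37

$373,626.37


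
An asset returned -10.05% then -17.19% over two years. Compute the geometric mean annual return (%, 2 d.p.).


Formula: Geometric mean = ((1+r1)*(1+r2))^(1/2) - 1
Product: (1 + -0.1005) * (1 + -0.1719) = 0.8995 * 0.8281 = 0.744876
Square root: 0.744876^0.5 = 0.863062
Geometric mean = 0.863062 - 1 = -0.136938
As percentage: -13.69%

-13.69%


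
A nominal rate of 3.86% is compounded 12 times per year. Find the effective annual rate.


Formula: EAR = (1 + r/m)^m - 1
Period rate: r/m = 0.0386 / 12 = 0.003217
Compounding: (1 + 0.003217)^12 = 1.03929
EAR = 1.03929 - 1 = 0.03929

0.03929


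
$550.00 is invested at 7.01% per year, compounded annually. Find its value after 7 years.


Formula: FV = P * (1 + r)^n
Substituting: FV = $550.00 * (1 + 0.0701)^7
Growth factor: (1.0701)^7 = 1.606832
FV = $550.00 * 1.606832 = $883.76

$883.76


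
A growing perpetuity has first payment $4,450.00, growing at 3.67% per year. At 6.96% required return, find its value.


Formula: PV = C / (r - g)
Spread: r - g = 0.0696 - 0.0367 = 0.0329
Substituting: PV = $4,450.00 / 0.0329
PV = $135,258.36

$135,258.36


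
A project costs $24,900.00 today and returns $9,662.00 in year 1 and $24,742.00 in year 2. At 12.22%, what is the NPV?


Formula: NPV = C0 + C1/(1+r) + C2/(1+r)^2
Discount C1: $9,662.00 / (1 + 0.1222) = $8,609.87
Discount C2: $24,742.00 / (1 + 0.1222)^2 = $19,646.91
NPV = -$24,900.00 + $8,609.87 + $19,646.91 = $3,356.78

$3,356.78


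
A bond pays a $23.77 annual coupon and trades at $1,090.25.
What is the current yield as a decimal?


Formula: Current yield = annual coupon / price
Substituting: CY = $23.77 / $1,090.25
CY = 0.021802

0.021802


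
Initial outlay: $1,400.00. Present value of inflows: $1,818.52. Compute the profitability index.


Formula: PI = PV(cash flows) / initial investment
Substituting: PI = $1,818.52 / $1,400.00
PI = 1.2989

1.2989


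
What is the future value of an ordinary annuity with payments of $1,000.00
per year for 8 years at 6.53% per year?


Formula: FV = PMT * ((1+r)^n - 1) / r
Growth factor: (1 + 0.0653)^8 = 1.658729
Numerator: 1.658729 - 1 = 0.658729
FV = $1,000.00 * 0.658729 / 0.0653 = $10,087.73

$10,087.73


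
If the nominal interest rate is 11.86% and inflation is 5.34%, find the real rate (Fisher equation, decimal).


Formula: (1 + r_real) = (1 + r_nom) / (1 + inflation)
Substituting: (1 + r_real) = 1.1186 / 1.0534
(1 + r_real) = 1.061895
r_real = 1.061895 - 1 = 0.061895

0.061895


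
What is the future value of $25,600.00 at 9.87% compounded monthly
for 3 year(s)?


Formula: FV = P * (1 + r/m)^(m*t)
Period rate: r/m = 0.0987 / 12 = 0.008225
Total periods: m*t = 12 * 3 = 36
Growth factor: (1 + 0.008225)^36 = 1.342977
FV = $25,600.00 * 1.342977 = $34,380.22

$34,380.22


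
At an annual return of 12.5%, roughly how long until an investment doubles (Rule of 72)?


Formula: Years ≈ 72 / r
Substituting: Years ≈ 72 / 12.5
Years ≈ 5.8

5.8 years


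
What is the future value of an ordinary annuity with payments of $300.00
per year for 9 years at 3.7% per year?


Formula: FV = PMT * ((1+r)^n - 1) / r
Growth factor: (1 + 0.037)^9 = 1.386784
Numerator: 1.386784 - 1 = 0.386784
FV = $300.00 * 0.386784 / 0.037 = $3,136.09

$3,136.09


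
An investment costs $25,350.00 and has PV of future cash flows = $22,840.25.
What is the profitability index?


Formula: PI = PV(cash flows) / initial investment
Substituting: PI = $22,840.25 / $25,350.00
PI = 0.901

0.901


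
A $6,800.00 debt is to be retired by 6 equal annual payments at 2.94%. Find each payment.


Formula: PMT = PV * r / (1 - (1+r)^(-n))
Denominator: 1 - (1 + 0.0294)^(-6) = 0.159583
Numerator: $6,800.00 * 0.0294 = 199.92
PMT = 199.92 / 0.159583 = $1,252.77

$1,252.77


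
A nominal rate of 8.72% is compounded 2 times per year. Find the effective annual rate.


Formula: EAR = (1 + r/m)^m - 1
Period rate: r/m = 0.0872 / 2 = 0.0436
Compounding: (1 + 0.0436)^2 = 1.089101
EAR = 1.089101 - 1 = 0.089101

0.089101


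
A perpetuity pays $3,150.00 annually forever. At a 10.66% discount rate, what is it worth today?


Formula: PV = C / r
Substituting: PV = $3,150.00 / 0.1066
PV = $29,549.72

$29,549.72


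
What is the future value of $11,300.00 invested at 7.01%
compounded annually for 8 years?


Formula: FV = P * (1 + r)^n
Substituting: FV = $11,300.00 * (1 + 0.0701)^8
Growth factor: (1.0701)^8 = 1.719471
FV = $11,300.00 * 1.719471 = $19,430.02

$19,430.02


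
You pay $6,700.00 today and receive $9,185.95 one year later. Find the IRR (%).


Formula: IRR = C1/C0 - 1
Substituting: IRR = $9,185.95 / $6,700.00 - 1
Ratio: 1.371037 - 1 = 0.371037
IRR = 37.1037%

37.1037%


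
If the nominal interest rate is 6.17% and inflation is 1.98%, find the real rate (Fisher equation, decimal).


Formula: (1 + r_real) = (1 + r_nom) / (1 + inflation)
Substituting: (1 + r_real) = 1.0617 / 1.0198
(1 + r_real) = 1.041086
r_real = 1.041086 - 1 = 0.041086

0.041086


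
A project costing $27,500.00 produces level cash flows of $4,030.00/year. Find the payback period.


Formula: Payback = investment / annual cash flow
Substituting: Payback = $27,500.00 / $4,030.00
Payback = 6.8238 years

6.8238 years


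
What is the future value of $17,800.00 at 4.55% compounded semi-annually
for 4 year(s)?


Formula: FV = P * (1 + r/m)^(m*t)
Period rate: r/m = 0.0455 / 2 = 0.02275
Total periods: m*t = 2 * 4 = 8
Growth factor: (1 + 0.02275)^8 = 1.19717
FV = $17,800.00 * 1.19717 = $21,309.63

$21,309.63


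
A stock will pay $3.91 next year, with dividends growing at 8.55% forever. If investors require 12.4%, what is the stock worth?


Formula: P = D1 / (r - g)
Spread: r - g = 0.124 - 0.0855 = 0.0385
Substituting: P = $3.91 / 0.0385
P = $101.56

$101.56


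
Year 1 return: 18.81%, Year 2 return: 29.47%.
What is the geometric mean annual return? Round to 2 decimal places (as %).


Formula: Geometric mean = ((1+r1)*(1+r2))^(1/2) - 1
Product: (1 + 0.1881) * (1 + 0.2947) = 1.1881 * 1.2947 = 1.538233
Square root: 1.538233^0.5 = 1.240255
Geometric mean = 1.240255 - 1 = 0.240255
As percentage: 24.03%

24.03%


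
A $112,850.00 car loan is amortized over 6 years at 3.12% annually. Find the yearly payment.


Formula: PMT = PV * r / (1 - (1+r)^(-n))
Denominator: 1 - (1 + 0.0312)^(-6) = 0.168346
Numerator: $112,850.00 * 0.0312 = 3520.92
PMT = 3520.92 / 0.168346 = $20,914.76

$20,914.76


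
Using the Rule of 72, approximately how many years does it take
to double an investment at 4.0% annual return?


Formula: Years ≈ 72 / r
Substituting: Years ≈ 72 / 4.0
Years ≈ 18.0

18.0 years


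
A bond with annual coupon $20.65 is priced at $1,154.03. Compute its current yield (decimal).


Formula: Current yield = annual coupon / price
Substituting: CY = $20.65 / $1,154.03
CY = 0.017894

0.017894


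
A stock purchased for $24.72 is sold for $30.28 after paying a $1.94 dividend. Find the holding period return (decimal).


Formula: HPR = (P1 - P0 + D) / P0
Gain: $30.28 - $24.72 + $1.94 = $7.50
HPR = $7.50 / $24.72 = 0.3034

0.3034


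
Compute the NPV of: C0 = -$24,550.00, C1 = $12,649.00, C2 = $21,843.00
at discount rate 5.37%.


Formula: NPV = C0 + C1/(1+r) + C2/(1+r)^2
Discount C1: $12,649.00 / (1 + 0.0537) = $12,004.37
Discount C2: $21,843.00 / (1 + 0.0537)^2 = $19,673.35
NPV = -$24,550.00 + $12,004.37 + $19,673.35 = $7,127.72

$7,127.72


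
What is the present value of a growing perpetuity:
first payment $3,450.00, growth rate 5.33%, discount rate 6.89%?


Formula: PV = C / (r - g)
Spread: r - g = 0.0689 - 0.0533 = 0.0156
Substituting: PV = $3,450.00 / 0.0156
PV = $221,153.85

$221,153.85


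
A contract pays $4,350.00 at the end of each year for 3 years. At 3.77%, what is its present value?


Formula: PV = PMT * (1 - (1+r)^(-n)) / r
Discount factor: (1 + 0.0377)^(-3) = 0.894921
Bracket: 1 - 0.894921 = 0.105079
PV = $4,350.00 * 0.105079 / 0.0377 = $12,124.54

$12,124.54


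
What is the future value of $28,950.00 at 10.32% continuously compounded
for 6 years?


Formula: FV = P * e^(r*t)
Exponent: r*t = 0.1032 * 6 = 0.6192
e^(0.6192) = 1.857441
FV = $28,950.00 * 1.857441 = $53,772.93

$53,772.93


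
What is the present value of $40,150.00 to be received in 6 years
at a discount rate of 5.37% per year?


Formula: PV = FV / (1 + r)^n
Substituting: PV = $40,150.00 / (1 + 0.0537)^6
Discount factor: (1.0537)^6 = 1.36868
PV = $40,150.00 / 1.36868 = $29,334.84

$29,334.84


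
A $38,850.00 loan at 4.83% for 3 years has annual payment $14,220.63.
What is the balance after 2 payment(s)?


Formula: Balance = PV*(1+r)^k - PMT*((1+r)^k - 1)/r
Growth: (1 + 0.0483)^2 = 1.098933
Accumulated factor: ((1+r)^k - 1)/r = 2.0483
Balance = $38,850.00 * 1.098933 - $14,220.63 * 2.0483
Balance = $13,565.43

$13,565.43


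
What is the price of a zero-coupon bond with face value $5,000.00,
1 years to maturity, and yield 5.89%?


Formula: Price = FV / (1 + r)^n
Substituting: Price = $5,000.00 / (1 + 0.0589)^1
Discount factor: (1.0589)^1 = 1.0589
Price = $5,000.00 / 1.0589 = $4,721.88

$4,721.88


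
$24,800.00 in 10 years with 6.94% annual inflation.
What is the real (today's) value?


Formula: Real value = nominal / (1 + inflation)^years
Price level: (1 + 0.0694)^10 = 1.956148
Real value = $24,800.00 / 1.956148 = $12,677.97

$12,677.97


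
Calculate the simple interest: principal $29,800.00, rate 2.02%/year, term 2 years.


Formula: I = P * r * t
Substituting: I = $29,800.00 * 0.0202 * 2
Step: I = $29,800.00 * 0.0404
I = $1,203.92

$1,203.92


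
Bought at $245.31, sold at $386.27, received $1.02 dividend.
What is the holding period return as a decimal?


Formula: HPR = (P1 - P0 + D) / P0
Gain: $386.27 - $245.31 + $1.02 = $141.98
HPR = $141.98 / $245.31 = 0.5788

0.5788


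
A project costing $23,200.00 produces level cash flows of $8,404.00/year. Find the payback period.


Formula: Payback = investment / annual cash flow
Substituting: Payback = $23,200.00 / $8,404.00
Payback = 2.7606 years

2.7606 years


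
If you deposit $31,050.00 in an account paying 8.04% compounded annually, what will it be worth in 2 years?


Formula: FV = P * (1 + r)^n
Substituting: FV = $31,050.00 * (1 + 0.0804)^2
Growth factor: (1.0804)^2 = 1.167264
FV = $31,050.00 * 1.167264 = $36,243.55

$36,243.55


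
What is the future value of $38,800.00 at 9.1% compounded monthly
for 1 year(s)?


Formula: FV = P * (1 + r/m)^(m*t)
Period rate: r/m = 0.091 / 12 = 0.007583
Total periods: m*t = 12 * 1 = 12
Growth factor: (1 + 0.007583)^12 = 1.094893
FV = $38,800.00 * 1.094893 = $42,481.85

$42,481.85


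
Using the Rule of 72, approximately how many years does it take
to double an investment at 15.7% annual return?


Formula: Years ≈ 72 / r
Substituting: Years ≈ 72 / 15.7
Years ≈ 4.6

4.6 years


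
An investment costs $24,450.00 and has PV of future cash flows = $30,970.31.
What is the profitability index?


Formula: PI = PV(cash flows) / initial investment
Substituting: PI = $30,970.31 / $24,450.00
PI = 1.2667

1.2667
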